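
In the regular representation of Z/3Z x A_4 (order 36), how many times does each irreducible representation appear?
Each irreducible V_i of dimension d_i appears with multiplicity d_i, i.e. rho_reg = (direct sum over all irreducibles V_i) d_i V_i. The irreducible dimensions for Z/3Z x A_4 are 1, 1, 1, 1, 1, 1, 1, 1, 1, 3, 3, 3: 9 irreducibles of dimension 1, each with multiplicity 1; 3 irreducibles of dimension 3, each with multiplicity 3. Total dimension 9*1*1 + 3*3*3 = 36 = |G|.

Argument: General theorem: in the regular representation of a finite group G, each irreducible appears with multiplicity equal to its dimension. Check: dim(rho_reg) = sum d_i^2 = 1 + 1 + 1 + 1 + 1 + 1 + 1 + 1 + 1 + 9 + 9 + 9 = 36 = |G|.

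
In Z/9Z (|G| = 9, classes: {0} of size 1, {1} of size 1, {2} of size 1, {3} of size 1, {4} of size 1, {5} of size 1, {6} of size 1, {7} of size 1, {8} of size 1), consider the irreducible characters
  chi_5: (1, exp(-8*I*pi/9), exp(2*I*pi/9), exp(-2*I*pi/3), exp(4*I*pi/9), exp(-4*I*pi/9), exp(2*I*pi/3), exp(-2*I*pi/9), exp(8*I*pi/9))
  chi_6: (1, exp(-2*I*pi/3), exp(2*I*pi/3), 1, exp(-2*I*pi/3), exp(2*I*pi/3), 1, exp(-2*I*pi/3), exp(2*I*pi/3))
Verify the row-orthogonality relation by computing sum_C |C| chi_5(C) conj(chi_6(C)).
Sum = 0; so <chi_5, chi_6> = 0 (distinct irreducibles are orthogonal).

Compute term by term over conjugacy classes (|C| * chi_5(C) * conj(chi_6(C))):
  1*(1)*conj(1) + 1*(exp(-8*I*pi/9))*conj(exp(-2*I*pi/3)) + 1*(exp(2*I*pi/9))*conj(exp(2*I*pi/3)) + 1*(exp(-2*I*pi/3))*conj(1) + 1*(exp(4*I*pi/9))*conj(exp(-2*I*pi/3)) + 1*(exp(-4*I*pi/9))*conj(exp(2*I*pi/3)) + 1*(exp(2*I*pi/3))*conj(1) + 1*(exp(-2*I*pi/9))*conj(exp(-2*I*pi/3)) + 1*(exp(8*I*pi/9))*conj(exp(2*I*pi/3))
  = (1) + (exp(-2*I*pi/9)) + (exp(-4*I*pi/9)) + (exp(-2*I*pi/3)) + (exp(-8*I*pi/9)) + (exp(8*I*pi/9)) + (exp(2*I*pi/3)) + (exp(4*I*pi/9)) + (exp(2*I*pi/9))
  = 0.
(Exp terms are combined using exp(i*s)*conj(exp(i*t)) = exp(i*(s-t)), and sums of them are collapsed using the identity that for every m > 1 the m distinct m-th roots of unity sum to 0, e.g. 1 + exp(2*I*pi/3) + exp(-2*I*pi/3) = 0.)
Dividing by |G| = 9 gives 0/9 = 0, matching the row-orthogonality relation <chi_5, chi_6> = [chi_5 = chi_6].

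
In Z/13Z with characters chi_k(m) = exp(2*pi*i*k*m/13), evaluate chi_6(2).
chi_6(2) = zeta_13^12 = exp(-2*I*pi/13)

Justification: chi_6(2) = zeta_13^(6*2) = zeta_13^12. Since zeta_13^13 = 1, this equals zeta_13^12 = exp(2*pi*i*12/13) = exp(-2*I*pi/13).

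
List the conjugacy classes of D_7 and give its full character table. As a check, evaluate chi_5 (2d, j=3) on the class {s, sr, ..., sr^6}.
Conjugacy classes: {e} of size 1, {r^1, r^6} of size 2, {r^2, r^5} of size 2, {r^3, r^4} of size 2, {s, sr, ..., sr^6} of size 7.
Character table:
  irrep \ class              {e} (size 1)  {r^1, r^6} (size 2)  {r^2, r^5} (size 2)  {r^3, r^4} (size 2)  {s, sr, ..., sr^6} (size 7)
  chi_1 (triv)               1             1                    1                    1                    1                          
  chi_2 (sign: r->1, s->-1)  1             1                    1                    1                    -1                         
  chi_3 (2d, j=1)            2             2*cos(2*pi/7)        -2*cos(3*pi/7)       -2*cos(pi/7)         0                          
  chi_4 (2d, j=2)            2             -2*cos(3*pi/7)       -2*cos(pi/7)         2*cos(2*pi/7)        0                          
  chi_5 (2d, j=3)            2             -2*cos(pi/7)         2*cos(2*pi/7)        -2*cos(3*pi/7)       0                          

Spot check: chi_5 (2d, j=3) on {s, sr, ..., sr^6} = 0.

Explanation: D_7 has order 2*7 = 14 with 5 conjugacy classes, hence 5 irreducibles. Sum of squared dims 1 + 1 + 4 + 4 + 4 = 14 = |G|. Linear characters come from the abelianisation; the 2-dimensional irreps have character r^k -> 2*cos(2*pi*j*k/7), reflections -> 0.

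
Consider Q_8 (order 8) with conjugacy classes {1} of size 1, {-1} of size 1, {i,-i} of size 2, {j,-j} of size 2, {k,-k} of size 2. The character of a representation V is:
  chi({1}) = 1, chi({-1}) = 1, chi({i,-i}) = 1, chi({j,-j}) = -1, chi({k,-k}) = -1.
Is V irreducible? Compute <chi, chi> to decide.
Irreducible: <chi, chi> = 1.

Explanation: <chi, chi> = (1/|G|) sum_C |C| * |chi(C)|^2 = (1/8)[1*|1|^2 + 1*|1|^2 + 2*|1|^2 + 2*|-1|^2 + 2*|-1|^2]
  = (1/8)[(1) + (1) + (2) + (2) + (2)] = 8/8 = 1.
A character is irreducible iff <chi, chi> = 1, so this representation is irreducible.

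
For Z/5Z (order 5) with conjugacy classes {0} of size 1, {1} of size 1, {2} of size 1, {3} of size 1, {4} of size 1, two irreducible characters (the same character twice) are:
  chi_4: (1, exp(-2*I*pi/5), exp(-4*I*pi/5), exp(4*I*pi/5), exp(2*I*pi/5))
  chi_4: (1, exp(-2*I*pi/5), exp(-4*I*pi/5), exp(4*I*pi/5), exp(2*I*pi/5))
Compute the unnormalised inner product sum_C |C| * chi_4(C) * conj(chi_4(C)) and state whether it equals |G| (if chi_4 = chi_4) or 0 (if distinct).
Sum = 5 = |G| = 5; so <chi_4, chi_4> = 1 (norm-1 confirms irreducibility).

Explanation: Compute term by term over conjugacy classes (|C| * chi_4(C) * conj(chi_4(C))):
  1*(1)*conj(1) + 1*(exp(-2*I*pi/5))*conj(exp(-2*I*pi/5)) + 1*(exp(-4*I*pi/5))*conj(exp(-4*I*pi/5)) + 1*(exp(4*I*pi/5))*conj(exp(4*I*pi/5)) + 1*(exp(2*I*pi/5))*conj(exp(2*I*pi/5))
  = (1) + (1) + (1) + (1) + (1)
  = 5.
(Exp terms are combined using exp(i*s)*conj(exp(i*t)) = exp(i*(s-t)), and sums of them are collapsed using the identity that for every m > 1 the m distinct m-th roots of unity sum to 0, e.g. 1 + exp(2*I*pi/3) + exp(-2*I*pi/3) = 0.)
Dividing by |G| = 5 gives 5/5 = 1, matching the row-orthogonality relation <chi_4, chi_4> = [chi_4 = chi_4].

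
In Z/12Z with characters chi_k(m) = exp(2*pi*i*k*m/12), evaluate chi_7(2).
chi_7(2) = zeta_12^14 = exp(I*pi/3)

Proof sketch: chi_7(2) = zeta_12^(7*2) = zeta_12^14. Since zeta_12^12 = 1, this equals zeta_12^2 = exp(2*pi*i*2/12) = exp(I*pi/3).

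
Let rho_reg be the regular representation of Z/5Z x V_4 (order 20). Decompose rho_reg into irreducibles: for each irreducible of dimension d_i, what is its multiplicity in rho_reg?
Each irreducible V_i of dimension d_i appears with multiplicity d_i, i.e. rho_reg = (direct sum over all irreducibles V_i) d_i V_i. The irreducible dimensions for Z/5Z x V_4 are 1, 1, 1, 1, 1, 1, 1, 1, 1, 1, 1, 1, 1, 1, 1, 1, 1, 1, 1, 1: 20 irreducibles of dimension 1, each with multiplicity 1. Total dimension 20*1*1 = 20 = |G|.

Working: General theorem: in the regular representation of a finite group G, each irreducible appears with multiplicity equal to its dimension. Check: dim(rho_reg) = sum d_i^2 = 1 + 1 + 1 + 1 + 1 + 1 + 1 + 1 + 1 + 1 + 1 + 1 + 1 + 1 + 1 + 1 + 1 + 1 + 1 + 1 = 20 = |G|.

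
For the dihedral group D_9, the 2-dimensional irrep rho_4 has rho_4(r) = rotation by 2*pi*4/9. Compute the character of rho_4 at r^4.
chi_{rho_4}(r^4) = 2*cos(2*pi*4*4/9) = 2*cos(4*pi/9)

Justification: rho_4(r^4) is rotation by angle 2*pi*4*4/9, whose trace is 2*cos(2*pi*4*4/9) = 2*cos(4*pi/9).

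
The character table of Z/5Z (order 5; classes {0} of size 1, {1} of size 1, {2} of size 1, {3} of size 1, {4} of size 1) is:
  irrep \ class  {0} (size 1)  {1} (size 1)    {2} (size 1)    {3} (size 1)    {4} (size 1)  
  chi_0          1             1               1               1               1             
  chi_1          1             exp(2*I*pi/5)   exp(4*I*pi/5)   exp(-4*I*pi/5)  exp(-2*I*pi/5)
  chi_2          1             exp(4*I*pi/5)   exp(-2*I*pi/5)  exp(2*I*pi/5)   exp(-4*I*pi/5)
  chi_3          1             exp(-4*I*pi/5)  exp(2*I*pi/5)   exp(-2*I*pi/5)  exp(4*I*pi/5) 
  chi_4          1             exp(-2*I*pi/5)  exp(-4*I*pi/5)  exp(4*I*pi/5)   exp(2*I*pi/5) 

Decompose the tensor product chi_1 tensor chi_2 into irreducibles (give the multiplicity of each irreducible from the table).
chi_1 tensor chi_2 = chi_3 (all other irreducibles have multiplicity 0).

Working: The character of a tensor product is the pointwise product (chi_1 * chi_2)(C) = chi_1(C) * chi_2(C):
  {0}: (1)*(1), {1}: (exp(2*I*pi/5))*(exp(4*I*pi/5)), {2}: (exp(4*I*pi/5))*(exp(-2*I*pi/5)), {3}: (exp(-4*I*pi/5))*(exp(2*I*pi/5)), {4}: (exp(-2*I*pi/5))*(exp(-4*I*pi/5))
so (chi_1 * chi_2) takes values
  {0} -> 1, {1} -> exp(-4*I*pi/5), {2} -> exp(2*I*pi/5), {3} -> exp(-2*I*pi/5), {4} -> exp(4*I*pi/5).
Now take the inner product of this character with each irreducible chi from the table, <chi_1*chi_2, chi> = (1/5) sum_C |C| (chi_1*chi_2)(C) conj(chi(C)):
  <chi_1*chi_2, chi_0> = (1/5)[1*(1)*conj(1) + 1*(exp(-4*I*pi/5))*conj(1) + 1*(exp(2*I*pi/5))*conj(1) + 1*(exp(-2*I*pi/5))*conj(1) + 1*(exp(4*I*pi/5))*conj(1)]
      = (1/5)[(1) + (exp(-4*I*pi/5)) + (exp(2*I*pi/5)) + (exp(-2*I*pi/5)) + (exp(4*I*pi/5))] = 0/5 = 0
  <chi_1*chi_2, chi_1> = (1/5)[1*(1)*conj(1) + 1*(exp(-4*I*pi/5))*conj(exp(2*I*pi/5)) + 1*(exp(2*I*pi/5))*conj(exp(4*I*pi/5)) + 1*(exp(-2*I*pi/5))*conj(exp(-4*I*pi/5)) + 1*(exp(4*I*pi/5))*conj(exp(-2*I*pi/5))]
      = (1/5)[(1) + (exp(4*I*pi/5)) + (exp(-2*I*pi/5)) + (exp(2*I*pi/5)) + (exp(-4*I*pi/5))] = 0/5 = 0
  <chi_1*chi_2, chi_2> = (1/5)[1*(1)*conj(1) + 1*(exp(-4*I*pi/5))*conj(exp(4*I*pi/5)) + 1*(exp(2*I*pi/5))*conj(exp(-2*I*pi/5)) + 1*(exp(-2*I*pi/5))*conj(exp(2*I*pi/5)) + 1*(exp(4*I*pi/5))*conj(exp(-4*I*pi/5))]
      = (1/5)[(1) + (exp(2*I*pi/5)) + (exp(4*I*pi/5)) + (exp(-4*I*pi/5)) + (exp(-2*I*pi/5))] = 0/5 = 0
  <chi_1*chi_2, chi_3> = (1/5)[1*(1)*conj(1) + 1*(exp(-4*I*pi/5))*conj(exp(-4*I*pi/5)) + 1*(exp(2*I*pi/5))*conj(exp(2*I*pi/5)) + 1*(exp(-2*I*pi/5))*conj(exp(-2*I*pi/5)) + 1*(exp(4*I*pi/5))*conj(exp(4*I*pi/5))]
      = (1/5)[(1) + (1) + (1) + (1) + (1)] = 5/5 = 1
  <chi_1*chi_2, chi_4> = (1/5)[1*(1)*conj(1) + 1*(exp(-4*I*pi/5))*conj(exp(-2*I*pi/5)) + 1*(exp(2*I*pi/5))*conj(exp(-4*I*pi/5)) + 1*(exp(-2*I*pi/5))*conj(exp(4*I*pi/5)) + 1*(exp(4*I*pi/5))*conj(exp(2*I*pi/5))]
      = (1/5)[(1) + (exp(-2*I*pi/5)) + (exp(-4*I*pi/5)) + (exp(4*I*pi/5)) + (exp(2*I*pi/5))] = 0/5 = 0
(Exp terms are combined using exp(i*s)*conj(exp(i*t)) = exp(i*(s-t)), and sums of them are collapsed using the identity that for every m > 1 the m distinct m-th roots of unity sum to 0, e.g. 1 + exp(2*I*pi/3) + exp(-2*I*pi/3) = 0.)
Hence the multiplicities are chi_3: 1. Dimension check: dim(chi_1)*dim(chi_2) = 1*1 = 1 and sum (mult * dim) = 1*1 = 1.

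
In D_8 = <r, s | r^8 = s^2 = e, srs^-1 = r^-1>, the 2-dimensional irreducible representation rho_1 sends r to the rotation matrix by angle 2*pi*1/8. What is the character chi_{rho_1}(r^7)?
chi_{rho_1}(r^7) = 2*cos(2*pi*1*7/8) = sqrt(2)

Argument: rho_1(r^7) is rotation by angle 2*pi*1*7/8, whose trace is 2*cos(2*pi*1*7/8) = sqrt(2).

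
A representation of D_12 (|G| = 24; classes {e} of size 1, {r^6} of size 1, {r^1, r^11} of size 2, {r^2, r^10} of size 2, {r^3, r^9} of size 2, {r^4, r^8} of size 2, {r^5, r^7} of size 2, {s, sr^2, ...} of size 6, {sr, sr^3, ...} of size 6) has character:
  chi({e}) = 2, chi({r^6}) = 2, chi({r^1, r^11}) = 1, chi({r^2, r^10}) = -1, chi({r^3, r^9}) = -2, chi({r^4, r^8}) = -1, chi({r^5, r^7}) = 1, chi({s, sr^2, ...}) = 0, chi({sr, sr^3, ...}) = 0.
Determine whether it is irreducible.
Irreducible: <chi, chi> = 1.

<chi, chi> = (1/|G|) sum_C |C| * |chi(C)|^2 = (1/24)[1*|2|^2 + 1*|2|^2 + 2*|1|^2 + 2*|-1|^2 + 2*|-2|^2 + 2*|-1|^2 + 2*|1|^2 + 6*|0|^2 + 6*|0|^2]
  = (1/24)[(4) + (4) + (2) + (2) + (8) + (2) + (2) + (0) + (0)] = 24/24 = 1.
A character is irreducible iff <chi, chi> = 1, so this representation is irreducible.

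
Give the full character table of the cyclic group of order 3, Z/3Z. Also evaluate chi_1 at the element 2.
Character table of Z/3Z (irreps indexed chi_0,...,chi_2 with chi_k(m) = zeta_3^(k*m), zeta_3 = exp(2*pi*i/3)):
  irrep \ class  {0} (size 1)  {1} (size 1)    {2} (size 1)  
  chi_0          1             1               1             
  chi_1          1             exp(2*I*pi/3)   exp(-2*I*pi/3)
  chi_2          1             exp(-2*I*pi/3)  exp(2*I*pi/3) 

Spot check: chi_1(2) = zeta_3^(1*2) = zeta_3^2 = exp(-2*I*pi/3).

Details: Z/3Z is abelian, so all 3 irreducible complex representations are 1-dimensional. They are given by chi_k(m) = zeta_3^(k*m) for k = 0,...,2. Row orthogonality: sum_m chi_k(m) conj(chi_l(m)) = 3 * [k = l].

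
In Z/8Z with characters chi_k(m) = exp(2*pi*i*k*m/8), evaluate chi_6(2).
chi_6(2) = zeta_8^12 = -1

Solution. chi_6(2) = zeta_8^(6*2) = zeta_8^12. Since zeta_8^8 = 1, this equals zeta_8^4 = exp(2*pi*i*4/8) = -1.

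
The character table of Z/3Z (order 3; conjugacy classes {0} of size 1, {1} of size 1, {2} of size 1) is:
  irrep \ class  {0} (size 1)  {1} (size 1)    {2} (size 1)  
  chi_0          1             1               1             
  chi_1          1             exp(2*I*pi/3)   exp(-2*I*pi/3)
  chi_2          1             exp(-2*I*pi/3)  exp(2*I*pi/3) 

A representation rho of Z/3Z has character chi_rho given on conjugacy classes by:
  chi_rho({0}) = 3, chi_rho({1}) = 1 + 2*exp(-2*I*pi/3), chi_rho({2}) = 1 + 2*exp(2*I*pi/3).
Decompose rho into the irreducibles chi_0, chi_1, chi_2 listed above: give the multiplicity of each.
Multiplicities: chi_0: 1, chi_1: 0, chi_2: 2.

Proof sketch: Use <chi_rho, chi> = (1/|G|) sum_C |C| * chi_rho(C) * conj(chi(C)) with |G| = 3 for each irreducible chi in the table:
  <chi_rho, chi_0> = (1/3)[1*(3)*conj(1) + 1*(1 + 2*exp(-2*I*pi/3))*conj(1) + 1*(1 + 2*exp(2*I*pi/3))*conj(1)]
      = (1/3)[(3) + (1 + 2*exp(-2*I*pi/3)) + (1 + 2*exp(2*I*pi/3))] = 3/3 = 1
  <chi_rho, chi_1> = (1/3)[1*(3)*conj(1) + 1*(1 + 2*exp(-2*I*pi/3))*conj(exp(2*I*pi/3)) + 1*(1 + 2*exp(2*I*pi/3))*conj(exp(-2*I*pi/3))]
      = (1/3)[(3) + (exp(-2*I*pi/3) + 2*exp(2*I*pi/3)) + (2*exp(-2*I*pi/3) + exp(2*I*pi/3))] = 0/3 = 0
  <chi_rho, chi_2> = (1/3)[1*(3)*conj(1) + 1*(1 + 2*exp(-2*I*pi/3))*conj(exp(-2*I*pi/3)) + 1*(1 + 2*exp(2*I*pi/3))*conj(exp(2*I*pi/3))]
      = (1/3)[(3) + (2 + exp(2*I*pi/3)) + (2 + exp(-2*I*pi/3))] = 6/3 = 2
(Exp terms are combined using exp(i*s)*conj(exp(i*t)) = exp(i*(s-t)), and sums of them are collapsed using the identity that for every m > 1 the m distinct m-th roots of unity sum to 0, e.g. 1 + exp(2*I*pi/3) + exp(-2*I*pi/3) = 0.)
Dimension check: dim(rho) = sum (mult * dim) = 1*1 + 0*1 + 2*1 = 3 = chi_rho(e) = 3.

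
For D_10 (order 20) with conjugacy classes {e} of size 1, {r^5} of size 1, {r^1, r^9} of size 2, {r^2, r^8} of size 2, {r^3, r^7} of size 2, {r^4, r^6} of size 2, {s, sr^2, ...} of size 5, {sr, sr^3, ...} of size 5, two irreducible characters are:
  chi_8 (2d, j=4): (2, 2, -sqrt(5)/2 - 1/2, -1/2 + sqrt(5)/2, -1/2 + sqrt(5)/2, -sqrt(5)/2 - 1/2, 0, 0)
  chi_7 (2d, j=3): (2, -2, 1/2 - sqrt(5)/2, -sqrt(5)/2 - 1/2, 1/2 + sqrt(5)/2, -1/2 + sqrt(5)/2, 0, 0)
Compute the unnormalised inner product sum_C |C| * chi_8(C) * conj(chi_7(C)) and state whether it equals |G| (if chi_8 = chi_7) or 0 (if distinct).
Sum = 0; so <chi_8, chi_7> = 0 (distinct irreducibles are orthogonal).

Argument: Compute term by term over conjugacy classes (|C| * chi_8(C) * conj(chi_7(C))):
  1*(2)*conj(2) + 1*(2)*conj(-2) + 2*(-sqrt(5)/2 - 1/2)*conj(1/2 - sqrt(5)/2) + 2*(-1/2 + sqrt(5)/2)*conj(-sqrt(5)/2 - 1/2) + 2*(-1/2 + sqrt(5)/2)*conj(1/2 + sqrt(5)/2) + 2*(-sqrt(5)/2 - 1/2)*conj(-1/2 + sqrt(5)/2) + 5*(0)*conj(0) + 5*(0)*conj(0)
  = (4) + (-4) + (2) + (-2) + (2) + (-2) + (0) + (0)
  = 0.
Dividing by |G| = 20 gives 0/20 = 0, matching the row-orthogonality relation <chi_8, chi_7> = [chi_8 = chi_7].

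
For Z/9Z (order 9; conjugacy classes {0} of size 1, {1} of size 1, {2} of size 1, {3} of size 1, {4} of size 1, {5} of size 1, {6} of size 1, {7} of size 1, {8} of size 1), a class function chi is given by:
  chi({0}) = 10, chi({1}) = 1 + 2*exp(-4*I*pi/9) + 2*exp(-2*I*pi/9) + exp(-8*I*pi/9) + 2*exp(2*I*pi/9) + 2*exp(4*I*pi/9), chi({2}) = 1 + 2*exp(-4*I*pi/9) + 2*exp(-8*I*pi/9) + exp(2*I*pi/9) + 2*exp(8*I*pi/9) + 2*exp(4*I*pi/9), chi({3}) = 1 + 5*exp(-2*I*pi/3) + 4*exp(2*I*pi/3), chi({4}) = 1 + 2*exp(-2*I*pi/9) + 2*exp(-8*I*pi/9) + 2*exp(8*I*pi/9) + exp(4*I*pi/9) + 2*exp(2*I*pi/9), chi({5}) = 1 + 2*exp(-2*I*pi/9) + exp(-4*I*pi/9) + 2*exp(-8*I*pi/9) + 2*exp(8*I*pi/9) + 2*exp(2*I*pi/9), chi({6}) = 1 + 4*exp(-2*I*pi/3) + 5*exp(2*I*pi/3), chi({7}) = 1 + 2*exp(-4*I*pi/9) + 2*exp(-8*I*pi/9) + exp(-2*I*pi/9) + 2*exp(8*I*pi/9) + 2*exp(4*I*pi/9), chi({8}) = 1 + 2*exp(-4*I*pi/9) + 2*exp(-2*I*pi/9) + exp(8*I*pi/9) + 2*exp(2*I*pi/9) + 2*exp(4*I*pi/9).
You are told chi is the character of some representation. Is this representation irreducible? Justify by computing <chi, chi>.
Not irreducible (reducible): <chi, chi> = 18 > 1.

Explanation: <chi, chi> = (1/|G|) sum_C |C| * |chi(C)|^2 = (1/9)[1*|10|^2 + 1*|1 + 2*exp(-4*I*pi/9) + 2*exp(-2*I*pi/9) + exp(-8*I*pi/9) + 2*exp(2*I*pi/9) + 2*exp(4*I*pi/9)|^2 + 1*|1 + 2*exp(-4*I*pi/9) + 2*exp(-8*I*pi/9) + exp(2*I*pi/9) + 2*exp(8*I*pi/9) + 2*exp(4*I*pi/9)|^2 + 1*|1 + 5*exp(-2*I*pi/3) + 4*exp(2*I*pi/3)|^2 + 1*|1 + 2*exp(-2*I*pi/9) + 2*exp(-8*I*pi/9) + 2*exp(8*I*pi/9) + exp(4*I*pi/9) + 2*exp(2*I*pi/9)|^2 + 1*|1 + 2*exp(-2*I*pi/9) + exp(-4*I*pi/9) + 2*exp(-8*I*pi/9) + 2*exp(8*I*pi/9) + 2*exp(2*I*pi/9)|^2 + 1*|1 + 4*exp(-2*I*pi/3) + 5*exp(2*I*pi/3)|^2 + 1*|1 + 2*exp(-4*I*pi/9) + 2*exp(-8*I*pi/9) + exp(-2*I*pi/9) + 2*exp(8*I*pi/9) + 2*exp(4*I*pi/9)|^2 + 1*|1 + 2*exp(-4*I*pi/9) + 2*exp(-2*I*pi/9) + exp(8*I*pi/9) + 2*exp(2*I*pi/9) + 2*exp(4*I*pi/9)|^2]
  = (1/9)[(100) + (18 + 12*exp(-2*I*pi/3) + 10*exp(-4*I*pi/9) + 12*exp(-2*I*pi/9) + 7*exp(-8*I*pi/9) + 7*exp(8*I*pi/9) + 12*exp(2*I*pi/9) + 10*exp(4*I*pi/9) + 12*exp(2*I*pi/3)) + (18 + 12*exp(-4*I*pi/9) + 12*exp(-2*I*pi/3) + 7*exp(-2*I*pi/9) + 10*exp(-8*I*pi/9) + 10*exp(8*I*pi/9) + 7*exp(2*I*pi/9) + 12*exp(2*I*pi/3) + 12*exp(4*I*pi/9)) + (13) + (18 + 12*exp(-2*I*pi/3) + 7*exp(-4*I*pi/9) + 10*exp(-2*I*pi/9) + 12*exp(-8*I*pi/9) + 12*exp(8*I*pi/9) + 10*exp(2*I*pi/9) + 7*exp(4*I*pi/9) + 12*exp(2*I*pi/3)) + (18 + 12*exp(-2*I*pi/3) + 7*exp(-4*I*pi/9) + 10*exp(-2*I*pi/9) + 12*exp(-8*I*pi/9) + 12*exp(8*I*pi/9) + 10*exp(2*I*pi/9) + 7*exp(4*I*pi/9) + 12*exp(2*I*pi/3)) + (13) + (18 + 12*exp(-4*I*pi/9) + 12*exp(-2*I*pi/3) + 7*exp(-2*I*pi/9) + 10*exp(-8*I*pi/9) + 10*exp(8*I*pi/9) + 7*exp(2*I*pi/9) + 12*exp(2*I*pi/3) + 12*exp(4*I*pi/9)) + (18 + 12*exp(-2*I*pi/3) + 10*exp(-4*I*pi/9) + 12*exp(-2*I*pi/9) + 7*exp(-8*I*pi/9) + 7*exp(8*I*pi/9) + 12*exp(2*I*pi/9) + 10*exp(4*I*pi/9) + 12*exp(2*I*pi/3))] = 162/9 = 18.
(Exp terms are combined using exp(i*s)*conj(exp(i*t)) = exp(i*(s-t)), and sums of them are collapsed using the identity that for every m > 1 the m distinct m-th roots of unity sum to 0, e.g. 1 + exp(2*I*pi/3) + exp(-2*I*pi/3) = 0.)
A character is irreducible iff <chi, chi> = 1, so this representation is reducible.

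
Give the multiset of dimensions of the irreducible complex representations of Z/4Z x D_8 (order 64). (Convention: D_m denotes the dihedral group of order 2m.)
Dimensions: 1, 1, 1, 1, 1, 1, 1, 1, 1, 1, 1, 1, 1, 1, 1, 1, 2, 2, 2, 2, 2, 2, 2, 2, 2, 2, 2, 2

Argument: There are 28 irreducibles (= number of conjugacy classes). Their dimensions d_i satisfy sum d_i^2 = |G| = 64: 1 + 1 + 1 + 1 + 1 + 1 + 1 + 1 + 1 + 1 + 1 + 1 + 1 + 1 + 1 + 1 + 4 + 4 + 4 + 4 + 4 + 4 + 4 + 4 + 4 + 4 + 4 + 4 = 64. (For the product with Z/4Z: each of the 4 1-dim characters of Z/4Z tensors with each irrep of D_8, giving 4 copies of each D_8-dimension.)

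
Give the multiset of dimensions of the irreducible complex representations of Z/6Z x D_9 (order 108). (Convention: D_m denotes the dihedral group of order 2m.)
Dimensions: 1, 1, 1, 1, 1, 1, 1, 1, 1, 1, 1, 1, 2, 2, 2, 2, 2, 2, 2, 2, 2, 2, 2, 2, 2, 2, 2, 2, 2, 2, 2, 2, 2, 2, 2, 2

Solution. There are 36 irreducibles (= number of conjugacy classes). Their dimensions d_i satisfy sum d_i^2 = |G| = 108: 1 + 1 + 1 + 1 + 1 + 1 + 1 + 1 + 1 + 1 + 1 + 1 + 4 + 4 + 4 + 4 + 4 + 4 + 4 + 4 + 4 + 4 + 4 + 4 + 4 + 4 + 4 + 4 + 4 + 4 + 4 + 4 + 4 + 4 + 4 + 4 = 108. (For the product with Z/6Z: each of the 6 1-dim characters of Z/6Z tensors with each irrep of D_9, giving 6 copies of each D_9-dimension.)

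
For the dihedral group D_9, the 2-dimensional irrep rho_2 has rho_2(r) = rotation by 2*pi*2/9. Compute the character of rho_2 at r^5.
chi_{rho_2}(r^5) = 2*cos(2*pi*2*5/9) = 2*cos(20*pi/9)

Explanation: rho_2(r^5) is rotation by angle 2*pi*2*5/9, whose trace is 2*cos(2*pi*2*5/9) = 2*cos(20*pi/9).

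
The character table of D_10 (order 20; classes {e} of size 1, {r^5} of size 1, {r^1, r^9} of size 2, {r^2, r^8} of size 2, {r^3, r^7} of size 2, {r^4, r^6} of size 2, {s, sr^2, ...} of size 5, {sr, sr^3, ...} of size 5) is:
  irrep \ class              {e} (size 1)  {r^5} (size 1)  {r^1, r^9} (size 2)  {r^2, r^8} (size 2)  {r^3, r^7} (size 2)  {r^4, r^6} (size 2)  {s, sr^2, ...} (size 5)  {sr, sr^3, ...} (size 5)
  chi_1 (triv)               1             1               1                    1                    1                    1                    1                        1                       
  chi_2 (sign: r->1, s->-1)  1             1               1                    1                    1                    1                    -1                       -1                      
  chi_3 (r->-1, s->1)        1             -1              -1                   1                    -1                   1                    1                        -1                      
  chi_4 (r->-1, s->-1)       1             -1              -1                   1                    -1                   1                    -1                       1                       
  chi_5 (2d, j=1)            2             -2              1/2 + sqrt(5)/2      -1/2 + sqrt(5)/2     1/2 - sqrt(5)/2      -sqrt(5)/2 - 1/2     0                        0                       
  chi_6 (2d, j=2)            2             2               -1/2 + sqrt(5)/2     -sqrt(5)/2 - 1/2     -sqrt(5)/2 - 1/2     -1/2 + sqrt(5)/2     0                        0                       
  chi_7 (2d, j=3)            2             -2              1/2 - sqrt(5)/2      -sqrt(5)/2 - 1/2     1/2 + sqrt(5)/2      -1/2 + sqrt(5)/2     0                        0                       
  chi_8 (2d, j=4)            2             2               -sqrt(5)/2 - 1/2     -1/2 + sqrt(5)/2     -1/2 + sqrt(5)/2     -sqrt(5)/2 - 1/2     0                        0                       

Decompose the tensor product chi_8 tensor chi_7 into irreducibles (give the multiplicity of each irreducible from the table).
chi_8 tensor chi_7 = chi_5 + chi_7 (all other irreducibles have multiplicity 0).

The character of a tensor product is the pointwise product (chi_8 * chi_7)(C) = chi_8(C) * chi_7(C):
  {e}: (2)*(2), {r^5}: (2)*(-2), {r^1, r^9}: (-sqrt(5)/2 - 1/2)*(1/2 - sqrt(5)/2), {r^2, r^8}: (-1/2 + sqrt(5)/2)*(-sqrt(5)/2 - 1/2), {r^3, r^7}: (-1/2 + sqrt(5)/2)*(1/2 + sqrt(5)/2), {r^4, r^6}: (-sqrt(5)/2 - 1/2)*(-1/2 + sqrt(5)/2), {s, sr^2, ...}: (0)*(0), {sr, sr^3, ...}: (0)*(0)
so (chi_8 * chi_7) takes values
  {e} -> 4, {r^5} -> -4, {r^1, r^9} -> 1, {r^2, r^8} -> -1, {r^3, r^7} -> 1, {r^4, r^6} -> -1, {s, sr^2, ...} -> 0, {sr, sr^3, ...} -> 0.
Now take the inner product of this character with each irreducible chi from the table, <chi_8*chi_7, chi> = (1/20) sum_C |C| (chi_8*chi_7)(C) conj(chi(C)):
  <chi_8*chi_7, chi_1> = (1/20)[1*(4)*conj(1) + 1*(-4)*conj(1) + 2*(1)*conj(1) + 2*(-1)*conj(1) + 2*(1)*conj(1) + 2*(-1)*conj(1) + 5*(0)*conj(1) + 5*(0)*conj(1)]
      = (1/20)[(4) + (-4) + (2) + (-2) + (2) + (-2) + (0) + (0)] = 0/20 = 0
  <chi_8*chi_7, chi_2> = (1/20)[1*(4)*conj(1) + 1*(-4)*conj(1) + 2*(1)*conj(1) + 2*(-1)*conj(1) + 2*(1)*conj(1) + 2*(-1)*conj(1) + 5*(0)*conj(-1) + 5*(0)*conj(-1)]
      = (1/20)[(4) + (-4) + (2) + (-2) + (2) + (-2) + (0) + (0)] = 0/20 = 0
  <chi_8*chi_7, chi_3> = (1/20)[1*(4)*conj(1) + 1*(-4)*conj(-1) + 2*(1)*conj(-1) + 2*(-1)*conj(1) + 2*(1)*conj(-1) + 2*(-1)*conj(1) + 5*(0)*conj(1) + 5*(0)*conj(-1)]
      = (1/20)[(4) + (4) + (-2) + (-2) + (-2) + (-2) + (0) + (0)] = 0/20 = 0
  <chi_8*chi_7, chi_4> = (1/20)[1*(4)*conj(1) + 1*(-4)*conj(-1) + 2*(1)*conj(-1) + 2*(-1)*conj(1) + 2*(1)*conj(-1) + 2*(-1)*conj(1) + 5*(0)*conj(-1) + 5*(0)*conj(1)]
      = (1/20)[(4) + (4) + (-2) + (-2) + (-2) + (-2) + (0) + (0)] = 0/20 = 0
  <chi_8*chi_7, chi_5> = (1/20)[1*(4)*conj(2) + 1*(-4)*conj(-2) + 2*(1)*conj(1/2 + sqrt(5)/2) + 2*(-1)*conj(-1/2 + sqrt(5)/2) + 2*(1)*conj(1/2 - sqrt(5)/2) + 2*(-1)*conj(-sqrt(5)/2 - 1/2) + 5*(0)*conj(0) + 5*(0)*conj(0)]
      = (1/20)[(8) + (8) + (1 + sqrt(5)) + (1 - sqrt(5)) + (1 - sqrt(5)) + (1 + sqrt(5)) + (0) + (0)] = 20/20 = 1
  <chi_8*chi_7, chi_6> = (1/20)[1*(4)*conj(2) + 1*(-4)*conj(2) + 2*(1)*conj(-1/2 + sqrt(5)/2) + 2*(-1)*conj(-sqrt(5)/2 - 1/2) + 2*(1)*conj(-sqrt(5)/2 - 1/2) + 2*(-1)*conj(-1/2 + sqrt(5)/2) + 5*(0)*conj(0) + 5*(0)*conj(0)]
      = (1/20)[(8) + (-8) + (-1 + sqrt(5)) + (1 + sqrt(5)) + (-sqrt(5) - 1) + (1 - sqrt(5)) + (0) + (0)] = 0/20 = 0
  <chi_8*chi_7, chi_7> = (1/20)[1*(4)*conj(2) + 1*(-4)*conj(-2) + 2*(1)*conj(1/2 - sqrt(5)/2) + 2*(-1)*conj(-sqrt(5)/2 - 1/2) + 2*(1)*conj(1/2 + sqrt(5)/2) + 2*(-1)*conj(-1/2 + sqrt(5)/2) + 5*(0)*conj(0) + 5*(0)*conj(0)]
      = (1/20)[(8) + (8) + (1 - sqrt(5)) + (1 + sqrt(5)) + (1 + sqrt(5)) + (1 - sqrt(5)) + (0) + (0)] = 20/20 = 1
  <chi_8*chi_7, chi_8> = (1/20)[1*(4)*conj(2) + 1*(-4)*conj(2) + 2*(1)*conj(-sqrt(5)/2 - 1/2) + 2*(-1)*conj(-1/2 + sqrt(5)/2) + 2*(1)*conj(-1/2 + sqrt(5)/2) + 2*(-1)*conj(-sqrt(5)/2 - 1/2) + 5*(0)*conj(0) + 5*(0)*conj(0)]
      = (1/20)[(8) + (-8) + (-sqrt(5) - 1) + (1 - sqrt(5)) + (-1 + sqrt(5)) + (1 + sqrt(5)) + (0) + (0)] = 0/20 = 0
Hence the multiplicities are chi_5: 1, chi_7: 1. Dimension check: dim(chi_8)*dim(chi_7) = 2*2 = 4 and sum (mult * dim) = 1*2 + 1*2 = 4.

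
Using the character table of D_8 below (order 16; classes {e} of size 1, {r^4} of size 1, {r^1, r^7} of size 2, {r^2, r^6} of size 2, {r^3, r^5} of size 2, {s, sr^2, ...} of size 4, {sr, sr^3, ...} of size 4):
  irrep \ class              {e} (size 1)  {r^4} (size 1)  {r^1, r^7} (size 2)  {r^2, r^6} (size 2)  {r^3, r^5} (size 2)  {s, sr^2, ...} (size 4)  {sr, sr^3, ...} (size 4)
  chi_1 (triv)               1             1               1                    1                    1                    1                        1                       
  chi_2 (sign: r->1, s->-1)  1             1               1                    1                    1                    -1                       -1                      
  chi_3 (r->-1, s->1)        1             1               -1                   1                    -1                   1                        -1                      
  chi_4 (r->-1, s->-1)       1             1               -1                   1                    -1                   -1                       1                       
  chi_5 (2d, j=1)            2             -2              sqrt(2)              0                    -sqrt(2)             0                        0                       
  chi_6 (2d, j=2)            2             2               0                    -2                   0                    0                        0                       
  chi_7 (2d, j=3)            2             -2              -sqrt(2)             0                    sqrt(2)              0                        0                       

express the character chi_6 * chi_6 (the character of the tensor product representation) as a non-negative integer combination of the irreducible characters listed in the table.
chi_6 tensor chi_6 = chi_1 + chi_2 + chi_3 + chi_4 (all other irreducibles have multiplicity 0).

Argument: The character of a tensor product is the pointwise product (chi_6 * chi_6)(C) = chi_6(C) * chi_6(C):
  {e}: (2)*(2), {r^4}: (2)*(2), {r^1, r^7}: (0)*(0), {r^2, r^6}: (-2)*(-2), {r^3, r^5}: (0)*(0), {s, sr^2, ...}: (0)*(0), {sr, sr^3, ...}: (0)*(0)
so (chi_6 * chi_6) takes values
  {e} -> 4, {r^4} -> 4, {r^1, r^7} -> 0, {r^2, r^6} -> 4, {r^3, r^5} -> 0, {s, sr^2, ...} -> 0, {sr, sr^3, ...} -> 0.
Now take the inner product of this character with each irreducible chi from the table, <chi_6*chi_6, chi> = (1/16) sum_C |C| (chi_6*chi_6)(C) conj(chi(C)):
  <chi_6*chi_6, chi_1> = (1/16)[1*(4)*conj(1) + 1*(4)*conj(1) + 2*(0)*conj(1) + 2*(4)*conj(1) + 2*(0)*conj(1) + 4*(0)*conj(1) + 4*(0)*conj(1)]
      = (1/16)[(4) + (4) + (0) + (8) + (0) + (0) + (0)] = 16/16 = 1
  <chi_6*chi_6, chi_2> = (1/16)[1*(4)*conj(1) + 1*(4)*conj(1) + 2*(0)*conj(1) + 2*(4)*conj(1) + 2*(0)*conj(1) + 4*(0)*conj(-1) + 4*(0)*conj(-1)]
      = (1/16)[(4) + (4) + (0) + (8) + (0) + (0) + (0)] = 16/16 = 1
  <chi_6*chi_6, chi_3> = (1/16)[1*(4)*conj(1) + 1*(4)*conj(1) + 2*(0)*conj(-1) + 2*(4)*conj(1) + 2*(0)*conj(-1) + 4*(0)*conj(1) + 4*(0)*conj(-1)]
      = (1/16)[(4) + (4) + (0) + (8) + (0) + (0) + (0)] = 16/16 = 1
  <chi_6*chi_6, chi_4> = (1/16)[1*(4)*conj(1) + 1*(4)*conj(1) + 2*(0)*conj(-1) + 2*(4)*conj(1) + 2*(0)*conj(-1) + 4*(0)*conj(-1) + 4*(0)*conj(1)]
      = (1/16)[(4) + (4) + (0) + (8) + (0) + (0) + (0)] = 16/16 = 1
  <chi_6*chi_6, chi_5> = (1/16)[1*(4)*conj(2) + 1*(4)*conj(-2) + 2*(0)*conj(sqrt(2)) + 2*(4)*conj(0) + 2*(0)*conj(-sqrt(2)) + 4*(0)*conj(0) + 4*(0)*conj(0)]
      = (1/16)[(8) + (-8) + (0) + (0) + (0) + (0) + (0)] = 0/16 = 0
  <chi_6*chi_6, chi_6> = (1/16)[1*(4)*conj(2) + 1*(4)*conj(2) + 2*(0)*conj(0) + 2*(4)*conj(-2) + 2*(0)*conj(0) + 4*(0)*conj(0) + 4*(0)*conj(0)]
      = (1/16)[(8) + (8) + (0) + (-16) + (0) + (0) + (0)] = 0/16 = 0
  <chi_6*chi_6, chi_7> = (1/16)[1*(4)*conj(2) + 1*(4)*conj(-2) + 2*(0)*conj(-sqrt(2)) + 2*(4)*conj(0) + 2*(0)*conj(sqrt(2)) + 4*(0)*conj(0) + 4*(0)*conj(0)]
      = (1/16)[(8) + (-8) + (0) + (0) + (0) + (0) + (0)] = 0/16 = 0
Hence the multiplicities are chi_1: 1, chi_2: 1, chi_3: 1, chi_4: 1. Dimension check: dim(chi_6)*dim(chi_6) = 2*2 = 4 and sum (mult * dim) = 1*1 + 1*1 + 1*1 + 1*1 = 4.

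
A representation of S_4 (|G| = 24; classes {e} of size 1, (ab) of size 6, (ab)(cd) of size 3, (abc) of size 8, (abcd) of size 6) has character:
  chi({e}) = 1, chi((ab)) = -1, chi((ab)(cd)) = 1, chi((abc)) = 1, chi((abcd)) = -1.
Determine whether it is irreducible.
Irreducible: <chi, chi> = 1.

Argument: <chi, chi> = (1/|G|) sum_C |C| * |chi(C)|^2 = (1/24)[1*|1|^2 + 6*|-1|^2 + 3*|1|^2 + 8*|1|^2 + 6*|-1|^2]
  = (1/24)[(1) + (6) + (3) + (8) + (6)] = 24/24 = 1.
A character is irreducible iff <chi, chi> = 1, so this representation is irreducible.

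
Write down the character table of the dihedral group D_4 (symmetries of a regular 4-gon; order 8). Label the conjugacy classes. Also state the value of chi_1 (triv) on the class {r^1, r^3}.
Conjugacy classes: {e} of size 1, {r^2} of size 1, {r^1, r^3} of size 2, {s, sr^2, ...} of size 2, {sr, sr^3, ...} of size 2.
Character table:
  irrep \ class              {e} (size 1)  {r^2} (size 1)  {r^1, r^3} (size 2)  {s, sr^2, ...} (size 2)  {sr, sr^3, ...} (size 2)
  chi_1 (triv)               1             1               1                    1                        1                       
  chi_2 (sign: r->1, s->-1)  1             1               1                    -1                       -1                      
  chi_3 (r->-1, s->1)        1             1               -1                   1                        -1                      
  chi_4 (r->-1, s->-1)       1             1               -1                   -1                       1                       
  chi_5 (2d, j=1)            2             -2              0                    0                        0                       

Spot check: chi_1 (triv) on {r^1, r^3} = 1.

D_4 has order 2*4 = 8 with 5 conjugacy classes, hence 5 irreducibles. Sum of squared dims 1 + 1 + 1 + 1 + 4 = 8 = |G|. Linear characters come from the abelianisation; the 2-dimensional irreps have character r^k -> 2*cos(2*pi*j*k/4), reflections -> 0.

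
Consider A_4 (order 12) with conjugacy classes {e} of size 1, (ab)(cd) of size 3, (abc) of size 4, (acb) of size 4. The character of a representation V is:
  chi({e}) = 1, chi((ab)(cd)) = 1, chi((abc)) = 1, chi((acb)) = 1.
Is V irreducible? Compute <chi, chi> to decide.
Irreducible: <chi, chi> = 1.

<chi, chi> = (1/|G|) sum_C |C| * |chi(C)|^2 = (1/12)[1*|1|^2 + 3*|1|^2 + 4*|1|^2 + 4*|1|^2]
  = (1/12)[(1) + (3) + (4) + (4)] = 12/12 = 1.
(Exp terms are combined using exp(i*s)*conj(exp(i*t)) = exp(i*(s-t)), and sums of them are collapsed using the identity that for every m > 1 the m distinct m-th roots of unity sum to 0, e.g. 1 + exp(2*I*pi/3) + exp(-2*I*pi/3) = 0.)
A character is irreducible iff <chi, chi> = 1, so this representation is irreducible.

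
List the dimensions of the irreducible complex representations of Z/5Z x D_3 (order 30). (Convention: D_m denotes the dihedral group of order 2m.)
Dimensions: 1, 1, 1, 1, 1, 1, 1, 1, 1, 1, 2, 2, 2, 2, 2

Proof sketch: There are 15 irreducibles (= number of conjugacy classes). Their dimensions d_i satisfy sum d_i^2 = |G| = 30: 1 + 1 + 1 + 1 + 1 + 1 + 1 + 1 + 1 + 1 + 4 + 4 + 4 + 4 + 4 = 30. (For the product with Z/5Z: each of the 5 1-dim characters of Z/5Z tensors with each irrep of D_3, giving 5 copies of each D_3-dimension.)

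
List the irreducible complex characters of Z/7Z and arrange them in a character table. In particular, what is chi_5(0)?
Character table of Z/7Z (irreps indexed chi_0,...,chi_6 with chi_k(m) = zeta_7^(k*m), zeta_7 = exp(2*pi*i/7)):
  irrep \ class  {0} (size 1)  {1} (size 1)    {2} (size 1)    {3} (size 1)    {4} (size 1)    {5} (size 1)    {6} (size 1)  
  chi_0          1             1               1               1               1               1               1             
  chi_1          1             exp(2*I*pi/7)   exp(4*I*pi/7)   exp(6*I*pi/7)   exp(-6*I*pi/7)  exp(-4*I*pi/7)  exp(-2*I*pi/7)
  chi_2          1             exp(4*I*pi/7)   exp(-6*I*pi/7)  exp(-2*I*pi/7)  exp(2*I*pi/7)   exp(6*I*pi/7)   exp(-4*I*pi/7)
  chi_3          1             exp(6*I*pi/7)   exp(-2*I*pi/7)  exp(4*I*pi/7)   exp(-4*I*pi/7)  exp(2*I*pi/7)   exp(-6*I*pi/7)
  chi_4          1             exp(-6*I*pi/7)  exp(2*I*pi/7)   exp(-4*I*pi/7)  exp(4*I*pi/7)   exp(-2*I*pi/7)  exp(6*I*pi/7) 
  chi_5          1             exp(-4*I*pi/7)  exp(6*I*pi/7)   exp(2*I*pi/7)   exp(-2*I*pi/7)  exp(-6*I*pi/7)  exp(4*I*pi/7) 
  chi_6          1             exp(-2*I*pi/7)  exp(-4*I*pi/7)  exp(-6*I*pi/7)  exp(6*I*pi/7)   exp(4*I*pi/7)   exp(2*I*pi/7) 

Spot check: chi_5(0) = zeta_7^(5*0) = zeta_7^0 = 1.

Why: Z/7Z is abelian, so all 7 irreducible complex representations are 1-dimensional. They are given by chi_k(m) = zeta_7^(k*m) for k = 0,...,6. Row orthogonality: sum_m chi_k(m) conj(chi_l(m)) = 7 * [k = l].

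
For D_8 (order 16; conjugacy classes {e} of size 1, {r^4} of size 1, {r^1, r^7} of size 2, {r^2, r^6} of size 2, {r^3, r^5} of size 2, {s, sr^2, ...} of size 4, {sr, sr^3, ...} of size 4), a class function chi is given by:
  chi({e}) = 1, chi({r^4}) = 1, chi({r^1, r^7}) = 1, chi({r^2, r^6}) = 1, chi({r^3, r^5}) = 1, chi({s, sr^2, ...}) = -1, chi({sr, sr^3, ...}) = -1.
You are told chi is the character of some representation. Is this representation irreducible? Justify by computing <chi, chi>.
Irreducible: <chi, chi> = 1.

<chi, chi> = (1/|G|) sum_C |C| * |chi(C)|^2 = (1/16)[1*|1|^2 + 1*|1|^2 + 2*|1|^2 + 2*|1|^2 + 2*|1|^2 + 4*|-1|^2 + 4*|-1|^2]
  = (1/16)[(1) + (1) + (2) + (2) + (2) + (4) + (4)] = 16/16 = 1.
A character is irreducible iff <chi, chi> = 1, so this representation is irreducible.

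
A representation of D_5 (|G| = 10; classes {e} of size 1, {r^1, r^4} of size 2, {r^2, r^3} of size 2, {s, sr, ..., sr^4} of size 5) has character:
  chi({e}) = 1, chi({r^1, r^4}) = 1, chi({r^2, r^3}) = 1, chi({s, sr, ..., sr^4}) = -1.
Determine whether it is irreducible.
Irreducible: <chi, chi> = 1.

Solution. <chi, chi> = (1/|G|) sum_C |C| * |chi(C)|^2 = (1/10)[1*|1|^2 + 2*|1|^2 + 2*|1|^2 + 5*|-1|^2]
  = (1/10)[(1) + (2) + (2) + (5)] = 10/10 = 1.
A character is irreducible iff <chi, chi> = 1, so this representation is irreducible.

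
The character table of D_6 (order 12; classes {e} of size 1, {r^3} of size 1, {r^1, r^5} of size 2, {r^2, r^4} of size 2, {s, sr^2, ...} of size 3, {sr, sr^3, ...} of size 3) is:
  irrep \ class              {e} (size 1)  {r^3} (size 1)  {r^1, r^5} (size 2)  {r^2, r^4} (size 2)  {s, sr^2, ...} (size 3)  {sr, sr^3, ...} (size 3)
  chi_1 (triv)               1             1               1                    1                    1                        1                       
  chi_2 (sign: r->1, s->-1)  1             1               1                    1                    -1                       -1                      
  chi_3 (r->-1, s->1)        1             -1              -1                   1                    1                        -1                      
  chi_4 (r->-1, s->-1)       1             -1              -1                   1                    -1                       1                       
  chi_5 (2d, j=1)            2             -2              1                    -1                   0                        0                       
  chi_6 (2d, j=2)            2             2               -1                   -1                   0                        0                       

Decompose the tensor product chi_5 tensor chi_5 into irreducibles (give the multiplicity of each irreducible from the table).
chi_5 tensor chi_5 = chi_1 + chi_2 + chi_6 (all other irreducibles have multiplicity 0).

Details: The character of a tensor product is the pointwise product (chi_5 * chi_5)(C) = chi_5(C) * chi_5(C):
  {e}: (2)*(2), {r^3}: (-2)*(-2), {r^1, r^5}: (1)*(1), {r^2, r^4}: (-1)*(-1), {s, sr^2, ...}: (0)*(0), {sr, sr^3, ...}: (0)*(0)
so (chi_5 * chi_5) takes values
  {e} -> 4, {r^3} -> 4, {r^1, r^5} -> 1, {r^2, r^4} -> 1, {s, sr^2, ...} -> 0, {sr, sr^3, ...} -> 0.
Now take the inner product of this character with each irreducible chi from the table, <chi_5*chi_5, chi> = (1/12) sum_C |C| (chi_5*chi_5)(C) conj(chi(C)):
  <chi_5*chi_5, chi_1> = (1/12)[1*(4)*conj(1) + 1*(4)*conj(1) + 2*(1)*conj(1) + 2*(1)*conj(1) + 3*(0)*conj(1) + 3*(0)*conj(1)]
      = (1/12)[(4) + (4) + (2) + (2) + (0) + (0)] = 12/12 = 1
  <chi_5*chi_5, chi_2> = (1/12)[1*(4)*conj(1) + 1*(4)*conj(1) + 2*(1)*conj(1) + 2*(1)*conj(1) + 3*(0)*conj(-1) + 3*(0)*conj(-1)]
      = (1/12)[(4) + (4) + (2) + (2) + (0) + (0)] = 12/12 = 1
  <chi_5*chi_5, chi_3> = (1/12)[1*(4)*conj(1) + 1*(4)*conj(-1) + 2*(1)*conj(-1) + 2*(1)*conj(1) + 3*(0)*conj(1) + 3*(0)*conj(-1)]
      = (1/12)[(4) + (-4) + (-2) + (2) + (0) + (0)] = 0/12 = 0
  <chi_5*chi_5, chi_4> = (1/12)[1*(4)*conj(1) + 1*(4)*conj(-1) + 2*(1)*conj(-1) + 2*(1)*conj(1) + 3*(0)*conj(-1) + 3*(0)*conj(1)]
      = (1/12)[(4) + (-4) + (-2) + (2) + (0) + (0)] = 0/12 = 0
  <chi_5*chi_5, chi_5> = (1/12)[1*(4)*conj(2) + 1*(4)*conj(-2) + 2*(1)*conj(1) + 2*(1)*conj(-1) + 3*(0)*conj(0) + 3*(0)*conj(0)]
      = (1/12)[(8) + (-8) + (2) + (-2) + (0) + (0)] = 0/12 = 0
  <chi_5*chi_5, chi_6> = (1/12)[1*(4)*conj(2) + 1*(4)*conj(2) + 2*(1)*conj(-1) + 2*(1)*conj(-1) + 3*(0)*conj(0) + 3*(0)*conj(0)]
      = (1/12)[(8) + (8) + (-2) + (-2) + (0) + (0)] = 12/12 = 1
Hence the multiplicities are chi_1: 1, chi_2: 1, chi_6: 1. Dimension check: dim(chi_5)*dim(chi_5) = 2*2 = 4 and sum (mult * dim) = 1*1 + 1*1 + 1*2 = 4.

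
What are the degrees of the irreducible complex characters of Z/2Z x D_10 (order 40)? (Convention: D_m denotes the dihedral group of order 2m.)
Dimensions: 1, 1, 1, 1, 1, 1, 1, 1, 2, 2, 2, 2, 2, 2, 2, 2

Details: There are 16 irreducibles (= number of conjugacy classes). Their dimensions d_i satisfy sum d_i^2 = |G| = 40: 1 + 1 + 1 + 1 + 1 + 1 + 1 + 1 + 4 + 4 + 4 + 4 + 4 + 4 + 4 + 4 = 40. (For the product with Z/2Z: each of the 2 1-dim characters of Z/2Z tensors with each irrep of D_10, giving 2 copies of each D_10-dimension.)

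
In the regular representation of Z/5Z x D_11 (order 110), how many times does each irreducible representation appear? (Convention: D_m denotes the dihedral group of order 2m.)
Each irreducible V_i of dimension d_i appears with multiplicity d_i, i.e. rho_reg = (direct sum over all irreducibles V_i) d_i V_i. The irreducible dimensions for Z/5Z x D_11 are 1, 1, 1, 1, 1, 1, 1, 1, 1, 1, 2, 2, 2, 2, 2, 2, 2, 2, 2, 2, 2, 2, 2, 2, 2, 2, 2, 2, 2, 2, 2, 2, 2, 2, 2: 10 irreducibles of dimension 1, each with multiplicity 1; 25 irreducibles of dimension 2, each with multiplicity 2. Total dimension 10*1*1 + 25*2*2 = 110 = |G|.

Solution. General theorem: in the regular representation of a finite group G, each irreducible appears with multiplicity equal to its dimension. Check: dim(rho_reg) = sum d_i^2 = 1 + 1 + 1 + 1 + 1 + 1 + 1 + 1 + 1 + 1 + 4 + 4 + 4 + 4 + 4 + 4 + 4 + 4 + 4 + 4 + 4 + 4 + 4 + 4 + 4 + 4 + 4 + 4 + 4 + 4 + 4 + 4 + 4 + 4 + 4 = 110 = |G|.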